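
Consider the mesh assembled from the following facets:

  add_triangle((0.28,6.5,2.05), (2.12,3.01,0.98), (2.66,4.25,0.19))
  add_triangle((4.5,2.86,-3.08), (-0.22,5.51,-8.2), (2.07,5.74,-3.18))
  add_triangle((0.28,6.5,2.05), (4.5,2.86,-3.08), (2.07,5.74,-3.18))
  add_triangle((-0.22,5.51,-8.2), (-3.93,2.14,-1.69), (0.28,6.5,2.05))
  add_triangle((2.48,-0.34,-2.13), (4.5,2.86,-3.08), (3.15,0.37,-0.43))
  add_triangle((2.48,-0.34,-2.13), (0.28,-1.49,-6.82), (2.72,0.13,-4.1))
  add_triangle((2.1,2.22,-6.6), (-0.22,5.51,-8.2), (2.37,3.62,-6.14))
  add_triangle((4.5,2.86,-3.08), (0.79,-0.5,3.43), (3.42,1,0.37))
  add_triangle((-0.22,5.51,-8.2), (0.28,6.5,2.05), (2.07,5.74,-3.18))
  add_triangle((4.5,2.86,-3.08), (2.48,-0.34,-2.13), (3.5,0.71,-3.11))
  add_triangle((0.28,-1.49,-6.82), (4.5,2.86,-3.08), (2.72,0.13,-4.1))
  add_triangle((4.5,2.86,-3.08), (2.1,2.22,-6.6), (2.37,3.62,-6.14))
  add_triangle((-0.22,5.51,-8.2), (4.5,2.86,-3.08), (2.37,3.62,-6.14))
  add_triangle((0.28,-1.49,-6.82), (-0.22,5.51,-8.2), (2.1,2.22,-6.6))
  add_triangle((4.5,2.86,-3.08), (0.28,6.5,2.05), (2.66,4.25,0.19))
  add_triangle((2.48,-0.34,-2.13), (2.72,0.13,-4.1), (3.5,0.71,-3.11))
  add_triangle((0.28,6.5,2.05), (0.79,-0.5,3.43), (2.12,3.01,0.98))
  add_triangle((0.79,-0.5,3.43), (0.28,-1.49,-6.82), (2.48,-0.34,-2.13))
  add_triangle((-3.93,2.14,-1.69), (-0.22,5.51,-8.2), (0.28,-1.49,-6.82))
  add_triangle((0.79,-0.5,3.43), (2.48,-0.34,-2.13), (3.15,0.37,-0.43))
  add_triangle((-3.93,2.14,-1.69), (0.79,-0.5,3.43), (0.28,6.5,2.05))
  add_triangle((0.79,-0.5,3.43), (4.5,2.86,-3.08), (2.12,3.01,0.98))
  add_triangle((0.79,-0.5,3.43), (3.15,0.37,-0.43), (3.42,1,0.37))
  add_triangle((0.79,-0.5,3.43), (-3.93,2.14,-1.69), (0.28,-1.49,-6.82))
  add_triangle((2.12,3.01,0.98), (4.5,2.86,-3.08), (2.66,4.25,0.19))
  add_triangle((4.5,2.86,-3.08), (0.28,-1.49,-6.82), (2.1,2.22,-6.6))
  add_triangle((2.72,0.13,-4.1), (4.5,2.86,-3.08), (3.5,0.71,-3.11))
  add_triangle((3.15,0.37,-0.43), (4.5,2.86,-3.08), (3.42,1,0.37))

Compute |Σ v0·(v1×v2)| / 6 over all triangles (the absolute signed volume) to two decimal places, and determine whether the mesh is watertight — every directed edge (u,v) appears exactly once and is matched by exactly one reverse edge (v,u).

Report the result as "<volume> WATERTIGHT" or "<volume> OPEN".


Per-triangle v0·(v1×v2)/6:
  t1: +2.5628
  t2: +20.2384
  t3: +15.7987
  t4: +42.1308
  t5: +3.0100
  t6: +2.4260
  t7: +6.0986
  t8: +1.4577
  t9: +22.0960
  t10: +0.5354
  t11: +5.1476
  t12: +5.1845
  t13: +5.9057
  t14: +17.4968
  t15: +5.2304
  t16: +0.8459
  t17: +7.7088
  t18: +3.5303
  t19: +31.6047
  t20: +1.7301
  t21: +13.5537
  t22: +6.7784
  t23: +1.3717
  t24: +3.0248
  t25: +2.1593
  t26: +10.8596
  t27: +1.6857
  t28: +1.7988
Σ = +241.9711 → |volume| = 241.97

Directed edges: 84 total, each appears once with its reverse present → watertight.

241.97 WATERTIGHT


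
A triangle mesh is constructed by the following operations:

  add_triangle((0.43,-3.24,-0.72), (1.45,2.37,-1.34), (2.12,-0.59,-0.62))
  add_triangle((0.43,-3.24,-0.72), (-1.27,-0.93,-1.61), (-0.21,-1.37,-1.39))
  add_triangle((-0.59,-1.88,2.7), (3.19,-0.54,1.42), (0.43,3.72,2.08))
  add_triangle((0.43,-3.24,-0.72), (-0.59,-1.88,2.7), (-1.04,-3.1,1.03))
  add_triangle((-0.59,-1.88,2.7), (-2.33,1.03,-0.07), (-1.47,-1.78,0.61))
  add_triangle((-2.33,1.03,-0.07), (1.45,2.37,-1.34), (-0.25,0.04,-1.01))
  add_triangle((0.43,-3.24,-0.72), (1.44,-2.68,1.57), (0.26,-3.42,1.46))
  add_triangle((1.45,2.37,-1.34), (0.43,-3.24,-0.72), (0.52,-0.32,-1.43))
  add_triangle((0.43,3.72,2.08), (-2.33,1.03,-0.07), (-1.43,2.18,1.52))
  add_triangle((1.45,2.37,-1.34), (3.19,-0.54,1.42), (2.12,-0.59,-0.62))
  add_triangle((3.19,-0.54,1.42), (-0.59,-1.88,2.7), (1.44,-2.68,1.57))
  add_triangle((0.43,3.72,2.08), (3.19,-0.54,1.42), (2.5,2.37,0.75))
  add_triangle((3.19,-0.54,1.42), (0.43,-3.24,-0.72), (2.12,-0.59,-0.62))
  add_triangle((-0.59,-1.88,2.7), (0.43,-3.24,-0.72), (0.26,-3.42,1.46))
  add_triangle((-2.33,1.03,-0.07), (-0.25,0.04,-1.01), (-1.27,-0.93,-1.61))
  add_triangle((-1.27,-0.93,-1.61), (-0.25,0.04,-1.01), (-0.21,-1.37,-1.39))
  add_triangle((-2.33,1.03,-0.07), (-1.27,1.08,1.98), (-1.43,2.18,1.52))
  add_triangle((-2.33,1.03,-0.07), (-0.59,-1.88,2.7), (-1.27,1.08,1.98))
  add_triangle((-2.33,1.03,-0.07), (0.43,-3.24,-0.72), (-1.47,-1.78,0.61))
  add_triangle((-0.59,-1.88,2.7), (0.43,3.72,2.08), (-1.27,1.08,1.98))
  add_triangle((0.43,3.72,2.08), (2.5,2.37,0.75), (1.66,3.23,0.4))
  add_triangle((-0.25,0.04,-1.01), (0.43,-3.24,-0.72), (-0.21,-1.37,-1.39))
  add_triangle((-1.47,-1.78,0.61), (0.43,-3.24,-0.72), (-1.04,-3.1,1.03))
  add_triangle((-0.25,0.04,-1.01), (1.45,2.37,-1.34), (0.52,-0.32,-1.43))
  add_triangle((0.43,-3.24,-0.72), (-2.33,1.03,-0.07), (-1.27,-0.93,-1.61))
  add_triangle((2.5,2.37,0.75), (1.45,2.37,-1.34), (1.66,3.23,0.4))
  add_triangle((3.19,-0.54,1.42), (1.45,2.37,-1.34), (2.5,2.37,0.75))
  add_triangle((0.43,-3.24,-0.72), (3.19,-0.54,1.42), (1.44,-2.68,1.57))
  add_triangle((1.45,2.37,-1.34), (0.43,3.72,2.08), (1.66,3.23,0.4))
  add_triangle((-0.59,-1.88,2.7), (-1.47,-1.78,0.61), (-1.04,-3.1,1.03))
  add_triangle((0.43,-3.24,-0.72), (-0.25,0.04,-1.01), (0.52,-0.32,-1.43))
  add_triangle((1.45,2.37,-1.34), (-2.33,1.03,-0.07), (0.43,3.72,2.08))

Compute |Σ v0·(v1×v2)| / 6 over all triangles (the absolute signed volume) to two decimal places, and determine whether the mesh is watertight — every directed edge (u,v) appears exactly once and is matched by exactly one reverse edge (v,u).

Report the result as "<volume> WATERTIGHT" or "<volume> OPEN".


56.35 OPEN

Per-triangle v0·(v1×v2)/6:
  t1: +1.5922
  t2: +0.5199
  t3: +7.9621
  t4: +1.6644
  t5: +2.0206
  t6: +1.2101
  t7: +1.5266
  t8: +0.8135
  t9: +1.1307
  t10: +2.4184
  t11: +2.8595
  t12: +3.5363
  t13: +2.5211
  t14: +0.6800
  t15: +0.5376
  t16: +0.2315
  t17: +0.8983
  t18: +2.2251
  t19: +1.4663
  t20: +2.9260
  t21: +1.4817
  t22: +0.0721
  t23: +0.7956
  t24: +0.4538
  t25: +1.4372
  t26: +1.1843
  t27: +2.4439
  t28: +2.7449
  t29: +1.1008
  t30: +0.9363
  t31: +0.4423
  t32: +4.5178
Σ = +56.3511 → |volume| = 56.35

Directed edges: 96 total; 6 unmatched, e.g. (1.44,-2.68,1.57)→(0.26,-3.42,1.46) → open.


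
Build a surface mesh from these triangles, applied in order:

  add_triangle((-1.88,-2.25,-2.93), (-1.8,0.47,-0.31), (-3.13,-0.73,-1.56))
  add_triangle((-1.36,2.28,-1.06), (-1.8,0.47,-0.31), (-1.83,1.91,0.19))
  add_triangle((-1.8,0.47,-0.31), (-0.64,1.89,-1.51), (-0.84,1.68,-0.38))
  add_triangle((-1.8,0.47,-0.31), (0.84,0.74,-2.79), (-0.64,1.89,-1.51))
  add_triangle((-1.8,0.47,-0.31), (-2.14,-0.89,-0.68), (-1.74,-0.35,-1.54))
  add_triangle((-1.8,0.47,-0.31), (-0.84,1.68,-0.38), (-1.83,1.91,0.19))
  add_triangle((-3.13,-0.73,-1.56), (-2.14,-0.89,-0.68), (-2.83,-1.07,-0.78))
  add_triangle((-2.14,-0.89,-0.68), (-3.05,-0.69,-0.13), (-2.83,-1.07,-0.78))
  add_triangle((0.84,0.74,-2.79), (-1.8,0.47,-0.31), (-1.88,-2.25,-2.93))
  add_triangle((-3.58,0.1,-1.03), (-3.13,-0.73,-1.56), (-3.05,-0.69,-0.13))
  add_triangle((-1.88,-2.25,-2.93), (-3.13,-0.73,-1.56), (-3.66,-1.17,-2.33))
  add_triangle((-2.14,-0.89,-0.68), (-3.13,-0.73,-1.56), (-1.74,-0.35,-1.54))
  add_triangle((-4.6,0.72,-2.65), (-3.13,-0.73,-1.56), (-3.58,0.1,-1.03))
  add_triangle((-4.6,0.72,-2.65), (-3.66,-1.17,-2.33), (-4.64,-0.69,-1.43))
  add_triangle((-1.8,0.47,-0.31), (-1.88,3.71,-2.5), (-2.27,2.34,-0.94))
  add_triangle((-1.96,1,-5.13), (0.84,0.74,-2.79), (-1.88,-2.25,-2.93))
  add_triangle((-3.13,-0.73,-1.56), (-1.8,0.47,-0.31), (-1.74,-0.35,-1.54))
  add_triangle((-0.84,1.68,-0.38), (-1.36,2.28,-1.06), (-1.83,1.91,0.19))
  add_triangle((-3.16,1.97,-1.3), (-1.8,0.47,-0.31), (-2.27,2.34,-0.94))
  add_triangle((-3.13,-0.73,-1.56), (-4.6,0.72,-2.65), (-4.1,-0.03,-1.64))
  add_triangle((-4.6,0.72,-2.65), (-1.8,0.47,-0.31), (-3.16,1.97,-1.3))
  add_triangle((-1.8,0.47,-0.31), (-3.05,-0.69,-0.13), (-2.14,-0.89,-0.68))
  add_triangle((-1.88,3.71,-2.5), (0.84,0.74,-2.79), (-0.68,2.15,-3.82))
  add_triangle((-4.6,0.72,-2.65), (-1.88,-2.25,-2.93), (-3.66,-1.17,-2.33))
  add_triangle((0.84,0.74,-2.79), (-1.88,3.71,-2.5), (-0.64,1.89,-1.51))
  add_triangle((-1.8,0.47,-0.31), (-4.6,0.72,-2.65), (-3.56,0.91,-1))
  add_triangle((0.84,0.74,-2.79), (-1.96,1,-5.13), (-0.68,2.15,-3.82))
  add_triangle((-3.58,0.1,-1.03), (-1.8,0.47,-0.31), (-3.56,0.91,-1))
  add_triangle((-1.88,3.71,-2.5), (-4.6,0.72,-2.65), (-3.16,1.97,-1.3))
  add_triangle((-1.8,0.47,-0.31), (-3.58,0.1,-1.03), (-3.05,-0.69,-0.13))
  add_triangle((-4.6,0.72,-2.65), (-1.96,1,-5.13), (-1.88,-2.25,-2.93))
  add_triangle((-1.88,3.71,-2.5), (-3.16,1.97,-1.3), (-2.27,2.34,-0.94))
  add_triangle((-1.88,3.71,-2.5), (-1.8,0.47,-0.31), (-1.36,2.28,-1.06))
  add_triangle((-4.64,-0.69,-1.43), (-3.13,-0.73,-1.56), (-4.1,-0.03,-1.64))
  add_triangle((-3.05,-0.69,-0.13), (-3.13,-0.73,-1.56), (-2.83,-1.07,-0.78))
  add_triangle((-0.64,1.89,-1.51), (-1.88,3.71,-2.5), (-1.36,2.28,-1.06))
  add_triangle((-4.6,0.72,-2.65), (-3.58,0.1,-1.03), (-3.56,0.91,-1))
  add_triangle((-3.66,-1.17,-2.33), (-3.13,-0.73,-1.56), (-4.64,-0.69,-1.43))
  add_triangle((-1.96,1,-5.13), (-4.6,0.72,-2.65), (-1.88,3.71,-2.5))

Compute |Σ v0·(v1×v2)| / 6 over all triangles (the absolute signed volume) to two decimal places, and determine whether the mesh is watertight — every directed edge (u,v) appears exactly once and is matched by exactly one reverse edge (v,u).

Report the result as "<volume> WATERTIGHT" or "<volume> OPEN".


Per-triangle v0·(v1×v2)/6:
  t1: -0.3703
  t2: +0.6465
  t3: -0.4917
  t4: -1.1140
  t5: -0.4639
  t6: -0.3225
  t7: +0.0459
  t8: +0.0074
  t9: -3.1631
  t10: +0.6696
  t11: +0.1491
  t12: +0.1259
  t13: +0.8797
  t14: +1.9015
  t15: -0.6105
  t16: +4.4698
  t17: +0.3294
  t18: +0.1717
  t19: +0.2076
  t20: -0.5500
  t21: +0.7472
  t22: -0.3107
  t23: +1.2012
  t24: +2.0358
  t25: +0.2726
  t26: -0.0449
  t27: +2.1595
  t28: +0.0945
  t29: +2.9656
  t30: +0.2834
  t31: +8.7857
  t32: +0.8328
  t33: +0.4592
  t34: -0.3439
  t35: +0.3043
  t36: +0.0637
  t37: +0.6501
  t38: -0.0422
  t39: +9.7241
Σ = +32.3560 → |volume| = 32.36

Directed edges: 117 total; 9 unmatched, e.g. (-0.64,1.89,-1.51)→(-0.84,1.68,-0.38) → open.

32.36 OPEN


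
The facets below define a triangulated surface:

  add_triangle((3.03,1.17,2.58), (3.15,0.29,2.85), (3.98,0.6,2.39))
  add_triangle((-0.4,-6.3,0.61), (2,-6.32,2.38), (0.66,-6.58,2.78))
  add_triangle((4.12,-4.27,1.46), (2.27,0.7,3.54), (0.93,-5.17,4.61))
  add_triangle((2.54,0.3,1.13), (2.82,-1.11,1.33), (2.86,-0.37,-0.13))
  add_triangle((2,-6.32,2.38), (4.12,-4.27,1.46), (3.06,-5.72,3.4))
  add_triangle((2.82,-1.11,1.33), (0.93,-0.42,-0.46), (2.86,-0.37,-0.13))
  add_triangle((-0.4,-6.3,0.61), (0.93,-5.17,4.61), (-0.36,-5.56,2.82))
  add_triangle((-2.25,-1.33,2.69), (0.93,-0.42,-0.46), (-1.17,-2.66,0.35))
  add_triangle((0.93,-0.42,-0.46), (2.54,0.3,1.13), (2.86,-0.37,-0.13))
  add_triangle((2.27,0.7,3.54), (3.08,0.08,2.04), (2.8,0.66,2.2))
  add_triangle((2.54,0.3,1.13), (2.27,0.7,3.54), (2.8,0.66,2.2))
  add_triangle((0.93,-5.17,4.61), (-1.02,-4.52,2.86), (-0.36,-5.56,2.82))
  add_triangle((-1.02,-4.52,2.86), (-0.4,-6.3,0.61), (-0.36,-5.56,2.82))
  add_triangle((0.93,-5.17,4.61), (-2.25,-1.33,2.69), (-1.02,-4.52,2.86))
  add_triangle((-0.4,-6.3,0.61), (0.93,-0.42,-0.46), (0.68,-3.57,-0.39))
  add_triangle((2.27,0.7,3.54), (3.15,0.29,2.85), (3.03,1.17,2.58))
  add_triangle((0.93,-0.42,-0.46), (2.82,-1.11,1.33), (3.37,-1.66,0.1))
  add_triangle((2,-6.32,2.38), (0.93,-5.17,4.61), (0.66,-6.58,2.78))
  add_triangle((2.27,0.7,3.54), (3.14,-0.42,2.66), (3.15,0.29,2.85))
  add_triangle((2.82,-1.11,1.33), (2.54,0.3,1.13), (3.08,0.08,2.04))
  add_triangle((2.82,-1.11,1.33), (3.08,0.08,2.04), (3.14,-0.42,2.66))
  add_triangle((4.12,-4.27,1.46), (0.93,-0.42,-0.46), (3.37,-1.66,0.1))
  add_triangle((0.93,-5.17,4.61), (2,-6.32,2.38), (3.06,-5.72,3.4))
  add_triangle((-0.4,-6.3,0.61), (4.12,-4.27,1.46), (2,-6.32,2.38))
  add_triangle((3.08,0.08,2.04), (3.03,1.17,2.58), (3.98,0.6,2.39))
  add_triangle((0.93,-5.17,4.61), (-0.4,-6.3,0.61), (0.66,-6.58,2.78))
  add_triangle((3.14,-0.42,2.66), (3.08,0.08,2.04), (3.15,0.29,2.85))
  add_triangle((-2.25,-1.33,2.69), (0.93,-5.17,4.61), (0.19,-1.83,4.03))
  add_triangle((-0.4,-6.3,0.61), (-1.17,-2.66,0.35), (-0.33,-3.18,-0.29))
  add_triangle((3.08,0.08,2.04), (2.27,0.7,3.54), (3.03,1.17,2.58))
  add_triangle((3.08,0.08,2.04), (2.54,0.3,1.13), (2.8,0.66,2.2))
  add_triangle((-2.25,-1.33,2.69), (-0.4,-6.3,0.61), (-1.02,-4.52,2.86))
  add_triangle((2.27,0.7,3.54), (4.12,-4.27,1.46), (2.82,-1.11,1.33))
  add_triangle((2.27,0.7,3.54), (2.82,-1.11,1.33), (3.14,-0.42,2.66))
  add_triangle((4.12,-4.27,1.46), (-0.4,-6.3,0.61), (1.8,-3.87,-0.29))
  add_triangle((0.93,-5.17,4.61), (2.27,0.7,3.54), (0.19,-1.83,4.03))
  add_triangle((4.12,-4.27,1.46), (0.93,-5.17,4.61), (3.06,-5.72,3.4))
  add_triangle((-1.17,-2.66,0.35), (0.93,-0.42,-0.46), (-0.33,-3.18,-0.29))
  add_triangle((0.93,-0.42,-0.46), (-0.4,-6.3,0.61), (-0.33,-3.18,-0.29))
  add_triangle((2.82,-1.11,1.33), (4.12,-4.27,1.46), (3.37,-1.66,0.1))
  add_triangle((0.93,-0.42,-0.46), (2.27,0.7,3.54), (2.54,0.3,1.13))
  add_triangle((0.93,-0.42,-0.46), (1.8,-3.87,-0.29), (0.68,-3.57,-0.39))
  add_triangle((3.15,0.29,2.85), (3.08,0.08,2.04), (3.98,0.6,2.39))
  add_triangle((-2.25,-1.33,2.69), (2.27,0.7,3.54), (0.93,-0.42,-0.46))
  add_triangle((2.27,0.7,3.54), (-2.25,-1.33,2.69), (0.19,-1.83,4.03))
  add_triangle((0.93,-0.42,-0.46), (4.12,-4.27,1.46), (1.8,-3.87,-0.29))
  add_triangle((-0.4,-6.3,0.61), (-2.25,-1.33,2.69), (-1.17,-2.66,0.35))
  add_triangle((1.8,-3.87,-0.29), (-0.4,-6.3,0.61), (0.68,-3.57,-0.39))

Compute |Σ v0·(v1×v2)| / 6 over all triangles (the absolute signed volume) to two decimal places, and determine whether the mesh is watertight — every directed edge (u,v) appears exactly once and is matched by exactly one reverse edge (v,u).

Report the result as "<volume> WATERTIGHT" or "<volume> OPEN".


86.53 WATERTIGHT

Per-triangle v0·(v1×v2)/6:
  t1: +0.5467
  t2: +3.4021
  t3: +16.8734
  t4: +0.8793
  t5: +3.8285
  t6: +0.3567
  t7: +3.0446
  t8: -0.8626
  t9: -0.0527
  t10: +0.5003
  t11: -0.1782
  t12: +2.0049
  t13: +1.7383
  t14: +4.8861
  t15: -0.2623
  t16: +0.7369
  t17: +0.1031
  t18: +3.7650
  t19: +0.5066
  t20: +0.4001
  t21: +0.4909
  t22: +0.5850
  t23: +4.4327
  t24: +5.5132
  t25: -0.2840
  t26: +1.8194
  t27: +0.2586
  t28: +4.9636
  t29: +0.6409
  t30: -0.9522
  t31: +0.2080
  t32: +3.5367
  t33: +2.7118
  t34: +0.0639
  t35: +5.3128
  t36: +5.4505
  t37: +0.8029
  t38: -0.1060
  t39: +0.6679
  t40: +1.7781
  t41: -0.4078
  t42: +0.3290
  t43: +0.2210
  t44: -2.1173
  t45: +3.5305
  t46: +1.4333
  t47: +2.4821
  t48: +0.9474
Σ = +86.5295 → |volume| = 86.53

Directed edges: 144 total, each appears once with its reverse present → watertight.


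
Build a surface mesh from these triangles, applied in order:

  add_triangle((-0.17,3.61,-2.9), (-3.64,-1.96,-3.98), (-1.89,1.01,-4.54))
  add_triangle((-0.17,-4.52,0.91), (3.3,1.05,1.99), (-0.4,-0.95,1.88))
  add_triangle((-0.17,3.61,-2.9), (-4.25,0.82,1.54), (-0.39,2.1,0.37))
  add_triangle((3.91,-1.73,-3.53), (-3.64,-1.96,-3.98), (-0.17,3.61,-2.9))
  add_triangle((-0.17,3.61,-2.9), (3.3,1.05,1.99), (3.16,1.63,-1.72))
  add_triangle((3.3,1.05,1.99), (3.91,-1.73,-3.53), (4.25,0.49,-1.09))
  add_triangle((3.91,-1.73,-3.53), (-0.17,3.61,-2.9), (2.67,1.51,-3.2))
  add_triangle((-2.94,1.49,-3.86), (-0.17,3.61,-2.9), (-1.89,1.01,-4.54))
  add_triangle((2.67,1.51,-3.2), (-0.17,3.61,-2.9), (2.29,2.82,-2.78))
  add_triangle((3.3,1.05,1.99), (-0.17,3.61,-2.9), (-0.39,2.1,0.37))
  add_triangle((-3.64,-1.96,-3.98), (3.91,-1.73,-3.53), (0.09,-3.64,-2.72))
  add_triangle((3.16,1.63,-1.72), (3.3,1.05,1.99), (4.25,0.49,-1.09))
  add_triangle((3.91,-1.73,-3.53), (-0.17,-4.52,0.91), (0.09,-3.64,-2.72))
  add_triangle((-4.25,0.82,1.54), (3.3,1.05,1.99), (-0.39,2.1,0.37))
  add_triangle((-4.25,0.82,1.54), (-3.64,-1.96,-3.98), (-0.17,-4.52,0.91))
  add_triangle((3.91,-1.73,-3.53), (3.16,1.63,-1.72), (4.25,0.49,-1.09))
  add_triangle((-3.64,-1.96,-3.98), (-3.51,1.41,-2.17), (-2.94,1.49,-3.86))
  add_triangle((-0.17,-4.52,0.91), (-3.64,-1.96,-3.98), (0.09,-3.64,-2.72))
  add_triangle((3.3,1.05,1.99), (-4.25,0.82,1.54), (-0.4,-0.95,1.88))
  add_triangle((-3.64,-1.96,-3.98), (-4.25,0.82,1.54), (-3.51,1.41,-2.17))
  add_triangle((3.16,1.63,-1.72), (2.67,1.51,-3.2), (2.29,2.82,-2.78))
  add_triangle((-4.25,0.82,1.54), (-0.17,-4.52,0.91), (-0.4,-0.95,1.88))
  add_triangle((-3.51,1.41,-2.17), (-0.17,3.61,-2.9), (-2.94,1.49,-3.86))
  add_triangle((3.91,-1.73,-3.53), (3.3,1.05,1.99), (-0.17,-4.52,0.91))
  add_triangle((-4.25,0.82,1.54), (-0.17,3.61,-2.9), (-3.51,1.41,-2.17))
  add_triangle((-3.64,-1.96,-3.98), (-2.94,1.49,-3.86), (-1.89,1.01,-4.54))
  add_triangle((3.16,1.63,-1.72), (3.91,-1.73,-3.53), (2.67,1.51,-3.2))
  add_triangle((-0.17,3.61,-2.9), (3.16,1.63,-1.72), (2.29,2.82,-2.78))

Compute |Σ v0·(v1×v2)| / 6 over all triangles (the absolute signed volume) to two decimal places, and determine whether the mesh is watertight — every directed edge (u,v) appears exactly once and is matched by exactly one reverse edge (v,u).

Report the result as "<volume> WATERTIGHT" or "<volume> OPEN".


Per-triangle v0·(v1×v2)/6:
  t1: -2.2157
  t2: +4.7521
  t3: +4.8270
  t4: +23.8426
  t5: +6.3455
  t6: +3.1829
  t7: +3.5368
  t8: +3.4861
  t9: +2.0477
  t10: +4.6416
  t11: +10.9076
  t12: +2.9742
  t13: +9.6767
  t14: +4.2958
  t15: +18.6885
  t16: +3.6707
  t17: +4.4015
  t18: +10.0241
  t19: +4.3909
  t20: +9.2411
  t21: +1.4003
  t22: +4.9781
  t23: +3.7265
  t24: +16.1182
  t25: +7.1839
  t26: +3.8174
  t27: +3.5449
  t28: +0.4037
Σ = +173.8909 → |volume| = 173.89

Directed edges: 84 total, each appears once with its reverse present → watertight.

173.89 WATERTIGHT


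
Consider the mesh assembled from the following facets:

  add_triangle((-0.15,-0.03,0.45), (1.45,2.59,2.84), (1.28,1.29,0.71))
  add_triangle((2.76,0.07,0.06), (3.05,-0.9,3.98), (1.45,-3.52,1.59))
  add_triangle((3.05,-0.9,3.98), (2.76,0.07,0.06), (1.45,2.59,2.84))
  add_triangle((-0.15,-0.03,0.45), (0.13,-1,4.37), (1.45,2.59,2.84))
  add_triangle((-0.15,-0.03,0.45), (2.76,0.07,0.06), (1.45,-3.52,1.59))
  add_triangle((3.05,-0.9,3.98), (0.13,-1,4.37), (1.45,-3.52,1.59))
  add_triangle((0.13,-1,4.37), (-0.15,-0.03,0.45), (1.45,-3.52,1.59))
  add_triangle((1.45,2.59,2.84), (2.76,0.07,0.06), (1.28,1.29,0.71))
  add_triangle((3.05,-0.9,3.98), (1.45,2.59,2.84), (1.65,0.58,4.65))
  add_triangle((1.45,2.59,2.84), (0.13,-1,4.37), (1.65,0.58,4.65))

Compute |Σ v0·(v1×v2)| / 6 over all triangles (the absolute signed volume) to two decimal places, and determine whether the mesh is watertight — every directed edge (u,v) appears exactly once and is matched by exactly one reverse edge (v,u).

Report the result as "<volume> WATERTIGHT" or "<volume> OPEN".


Per-triangle v0·(v1×v2)/6:
  t1: -0.0758
  t2: +5.7026
  t3: +5.8592
  t4: +0.4581
  t5: -0.7228
  t6: +6.7500
  t7: +0.3010
  t8: +0.8234
  t9: +3.3164
  t10: +1.9320
Σ = +24.3441 → |volume| = 24.34

Directed edges: 30 total; 6 unmatched, e.g. (1.28,1.29,0.71)→(-0.15,-0.03,0.45) → open.

24.34 OPEN


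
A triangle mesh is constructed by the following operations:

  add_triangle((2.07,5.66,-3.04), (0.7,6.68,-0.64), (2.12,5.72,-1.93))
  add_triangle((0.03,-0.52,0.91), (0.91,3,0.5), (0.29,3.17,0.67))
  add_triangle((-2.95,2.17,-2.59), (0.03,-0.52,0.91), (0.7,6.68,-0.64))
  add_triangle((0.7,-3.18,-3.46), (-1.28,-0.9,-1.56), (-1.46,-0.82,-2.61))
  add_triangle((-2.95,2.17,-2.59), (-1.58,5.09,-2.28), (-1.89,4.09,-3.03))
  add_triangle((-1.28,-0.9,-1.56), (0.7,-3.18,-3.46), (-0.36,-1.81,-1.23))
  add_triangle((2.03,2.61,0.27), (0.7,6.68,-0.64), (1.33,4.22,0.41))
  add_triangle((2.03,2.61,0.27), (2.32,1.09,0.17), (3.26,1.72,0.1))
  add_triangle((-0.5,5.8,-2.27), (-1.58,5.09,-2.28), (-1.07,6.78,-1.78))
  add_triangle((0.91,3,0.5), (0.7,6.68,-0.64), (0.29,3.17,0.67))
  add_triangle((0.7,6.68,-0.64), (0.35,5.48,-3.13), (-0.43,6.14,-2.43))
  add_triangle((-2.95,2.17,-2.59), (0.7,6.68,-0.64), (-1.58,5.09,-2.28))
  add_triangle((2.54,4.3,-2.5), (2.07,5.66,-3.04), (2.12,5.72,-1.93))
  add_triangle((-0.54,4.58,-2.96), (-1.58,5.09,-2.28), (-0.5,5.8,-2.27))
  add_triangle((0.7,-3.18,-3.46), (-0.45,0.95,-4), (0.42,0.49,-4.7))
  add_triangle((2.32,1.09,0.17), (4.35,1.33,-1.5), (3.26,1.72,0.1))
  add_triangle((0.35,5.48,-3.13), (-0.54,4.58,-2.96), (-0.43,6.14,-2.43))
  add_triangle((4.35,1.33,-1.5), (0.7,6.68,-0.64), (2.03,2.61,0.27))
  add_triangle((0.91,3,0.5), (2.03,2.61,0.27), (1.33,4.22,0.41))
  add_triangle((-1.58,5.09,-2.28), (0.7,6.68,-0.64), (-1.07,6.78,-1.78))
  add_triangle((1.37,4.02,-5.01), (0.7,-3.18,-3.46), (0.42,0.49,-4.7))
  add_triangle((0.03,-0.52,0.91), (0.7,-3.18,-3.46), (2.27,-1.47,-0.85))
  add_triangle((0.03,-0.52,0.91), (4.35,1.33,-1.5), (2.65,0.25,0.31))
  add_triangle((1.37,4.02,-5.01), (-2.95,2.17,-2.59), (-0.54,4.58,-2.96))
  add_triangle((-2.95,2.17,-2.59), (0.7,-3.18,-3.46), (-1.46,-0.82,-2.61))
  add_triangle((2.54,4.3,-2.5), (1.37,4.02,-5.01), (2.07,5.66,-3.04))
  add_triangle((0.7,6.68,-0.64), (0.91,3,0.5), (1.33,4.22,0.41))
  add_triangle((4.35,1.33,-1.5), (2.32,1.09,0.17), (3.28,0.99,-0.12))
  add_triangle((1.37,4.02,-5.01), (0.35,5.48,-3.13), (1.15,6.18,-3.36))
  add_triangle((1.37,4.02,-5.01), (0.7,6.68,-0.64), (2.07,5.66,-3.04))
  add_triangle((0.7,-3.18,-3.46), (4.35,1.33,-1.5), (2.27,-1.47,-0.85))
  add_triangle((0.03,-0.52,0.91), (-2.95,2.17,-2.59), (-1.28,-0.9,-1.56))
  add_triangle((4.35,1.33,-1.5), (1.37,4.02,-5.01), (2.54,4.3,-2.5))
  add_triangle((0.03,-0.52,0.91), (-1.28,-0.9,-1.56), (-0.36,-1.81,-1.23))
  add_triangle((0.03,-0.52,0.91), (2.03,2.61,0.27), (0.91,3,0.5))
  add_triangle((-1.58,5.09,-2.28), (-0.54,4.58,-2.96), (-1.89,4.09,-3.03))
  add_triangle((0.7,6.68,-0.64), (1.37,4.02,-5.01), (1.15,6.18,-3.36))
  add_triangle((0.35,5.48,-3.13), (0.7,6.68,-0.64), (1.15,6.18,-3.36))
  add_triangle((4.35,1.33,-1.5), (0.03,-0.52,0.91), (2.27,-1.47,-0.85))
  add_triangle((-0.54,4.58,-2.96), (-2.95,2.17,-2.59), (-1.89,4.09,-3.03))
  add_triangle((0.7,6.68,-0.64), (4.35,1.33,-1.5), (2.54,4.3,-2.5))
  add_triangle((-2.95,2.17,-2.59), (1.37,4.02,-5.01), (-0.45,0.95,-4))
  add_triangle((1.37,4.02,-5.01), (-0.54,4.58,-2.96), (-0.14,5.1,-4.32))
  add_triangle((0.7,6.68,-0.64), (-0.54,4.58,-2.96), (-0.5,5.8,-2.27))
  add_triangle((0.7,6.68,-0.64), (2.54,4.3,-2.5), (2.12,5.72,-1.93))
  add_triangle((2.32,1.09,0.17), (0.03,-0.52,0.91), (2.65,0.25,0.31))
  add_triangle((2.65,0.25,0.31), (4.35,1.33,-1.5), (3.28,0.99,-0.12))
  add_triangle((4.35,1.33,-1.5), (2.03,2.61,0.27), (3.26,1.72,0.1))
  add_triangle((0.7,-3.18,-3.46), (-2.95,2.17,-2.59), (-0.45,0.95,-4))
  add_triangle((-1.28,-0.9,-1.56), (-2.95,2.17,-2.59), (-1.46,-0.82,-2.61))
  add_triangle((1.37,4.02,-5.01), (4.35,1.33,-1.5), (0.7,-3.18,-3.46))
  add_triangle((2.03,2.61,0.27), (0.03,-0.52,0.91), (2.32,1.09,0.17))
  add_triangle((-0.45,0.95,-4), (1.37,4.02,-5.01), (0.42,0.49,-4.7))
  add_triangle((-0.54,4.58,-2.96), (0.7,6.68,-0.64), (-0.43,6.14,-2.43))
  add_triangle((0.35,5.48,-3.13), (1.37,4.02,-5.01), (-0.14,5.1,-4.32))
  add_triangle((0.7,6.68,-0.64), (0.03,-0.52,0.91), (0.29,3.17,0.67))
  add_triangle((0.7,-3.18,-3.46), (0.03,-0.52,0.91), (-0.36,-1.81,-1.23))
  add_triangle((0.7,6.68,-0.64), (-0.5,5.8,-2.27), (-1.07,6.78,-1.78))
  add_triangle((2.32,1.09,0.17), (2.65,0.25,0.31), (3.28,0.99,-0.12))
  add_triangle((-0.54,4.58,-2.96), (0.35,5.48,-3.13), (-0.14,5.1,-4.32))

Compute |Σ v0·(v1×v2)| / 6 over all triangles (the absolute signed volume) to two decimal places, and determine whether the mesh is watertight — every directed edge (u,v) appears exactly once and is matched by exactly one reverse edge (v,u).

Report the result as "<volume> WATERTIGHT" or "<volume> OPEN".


Per-triangle v0·(v1×v2)/6:
  t1: +1.9561
  t2: +0.3480
  t3: +2.8188
  t4: +0.8408
  t5: +1.4618
  t6: +0.8127
  t7: +1.0784
  t8: +0.0978
  t9: +1.0988
  t10: +0.6827
  t11: +2.6533
  t12: +0.7356
  t13: +1.0474
  t14: +1.2475
  t15: +2.0763
  t16: +0.1708
  t17: +1.0772
  t18: +5.1221
  t19: +0.1775
  t20: -0.8931
  t21: +3.6288
  t22: +1.5560
  t23: +0.0957
  t24: +6.6318
  t25: +2.0539
  t26: +2.6196
  t27: +0.2383
  t28: +0.2881
  t29: +2.0448
  t30: +4.9662
  t31: +4.8843
  t32: +0.9069
  t33: +7.3508
  t34: +0.3814
  t35: +0.6326
  t36: +1.3741
  t37: +0.3368
  t38: +2.1481
  t39: +1.4698
  t40: +0.4809
  t41: +6.5954
  t42: +7.0205
  t43: -0.5919
  t44: +1.1628
  t45: -0.3201
  t46: +0.3254
  t47: +0.3992
  t48: +1.2569
  t49: +5.9637
  t50: +0.7964
  t51: +19.5687
  t52: +0.6064
  t53: +2.5973
  t54: -0.9216
  t55: +2.5850
  t56: -0.1320
  t57: +0.5601
  t58: +2.0040
  t59: +0.1633
  t60: +0.9235
Σ = +119.2625 → |volume| = 119.26

Directed edges: 180 total, each appears once with its reverse present → watertight.

119.26 WATERTIGHT


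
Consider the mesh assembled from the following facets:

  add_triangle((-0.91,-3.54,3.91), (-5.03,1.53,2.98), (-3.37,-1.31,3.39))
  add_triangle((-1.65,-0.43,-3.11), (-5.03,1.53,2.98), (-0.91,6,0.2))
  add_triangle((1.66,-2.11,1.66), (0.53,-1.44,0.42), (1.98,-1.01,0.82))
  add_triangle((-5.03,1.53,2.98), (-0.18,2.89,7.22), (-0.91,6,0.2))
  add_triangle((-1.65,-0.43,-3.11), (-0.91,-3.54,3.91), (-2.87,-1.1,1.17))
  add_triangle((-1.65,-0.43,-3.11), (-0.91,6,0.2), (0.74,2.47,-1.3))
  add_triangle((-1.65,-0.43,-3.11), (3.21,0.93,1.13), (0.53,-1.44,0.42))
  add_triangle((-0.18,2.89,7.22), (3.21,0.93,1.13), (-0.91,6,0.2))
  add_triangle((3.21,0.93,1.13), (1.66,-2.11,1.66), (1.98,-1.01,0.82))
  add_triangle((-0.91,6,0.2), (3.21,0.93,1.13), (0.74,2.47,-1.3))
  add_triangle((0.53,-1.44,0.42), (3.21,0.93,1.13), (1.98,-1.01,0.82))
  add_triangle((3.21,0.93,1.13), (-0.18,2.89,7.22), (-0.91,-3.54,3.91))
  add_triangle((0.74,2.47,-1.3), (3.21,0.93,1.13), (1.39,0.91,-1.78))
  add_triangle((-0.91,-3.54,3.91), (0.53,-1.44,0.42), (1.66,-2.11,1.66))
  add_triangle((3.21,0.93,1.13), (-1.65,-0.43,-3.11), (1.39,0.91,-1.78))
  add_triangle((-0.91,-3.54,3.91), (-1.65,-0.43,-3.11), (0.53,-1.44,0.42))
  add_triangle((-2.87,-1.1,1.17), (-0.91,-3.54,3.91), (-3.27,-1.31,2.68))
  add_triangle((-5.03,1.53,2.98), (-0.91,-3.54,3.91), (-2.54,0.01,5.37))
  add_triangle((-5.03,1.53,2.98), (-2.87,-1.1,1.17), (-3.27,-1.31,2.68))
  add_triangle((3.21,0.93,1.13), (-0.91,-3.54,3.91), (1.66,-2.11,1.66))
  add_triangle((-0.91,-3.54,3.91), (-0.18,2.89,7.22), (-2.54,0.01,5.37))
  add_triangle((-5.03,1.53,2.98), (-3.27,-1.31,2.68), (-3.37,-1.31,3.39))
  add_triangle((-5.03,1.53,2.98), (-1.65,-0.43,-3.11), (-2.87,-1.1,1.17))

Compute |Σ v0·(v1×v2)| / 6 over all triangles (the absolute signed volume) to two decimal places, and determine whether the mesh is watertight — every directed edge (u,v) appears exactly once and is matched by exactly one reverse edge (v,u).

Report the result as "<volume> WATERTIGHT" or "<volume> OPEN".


Per-triangle v0·(v1×v2)/6:
  t1: +2.1400
  t2: +19.8767
  t3: +0.2918
  t4: +34.9356
  t5: +5.4314
  t6: +5.8215
  t7: +2.1502
  t8: +23.5879
  t9: +0.7409
  t10: +5.8572
  t11: -0.0929
  t12: +19.4254
  t13: +2.3150
  t14: +1.1649
  t15: +0.6281
  t16: +2.9671
  t17: +1.9601
  t18: +10.2126
  t19: +2.2531
  t20: +3.9785
  t21: +12.6892
  t22: +1.2384
  t23: +6.3465
Σ = +165.9191 → |volume| = 165.92

Directed edges: 69 total; 9 unmatched, e.g. (-3.37,-1.31,3.39)→(-0.91,-3.54,3.91) → open.

165.92 OPEN


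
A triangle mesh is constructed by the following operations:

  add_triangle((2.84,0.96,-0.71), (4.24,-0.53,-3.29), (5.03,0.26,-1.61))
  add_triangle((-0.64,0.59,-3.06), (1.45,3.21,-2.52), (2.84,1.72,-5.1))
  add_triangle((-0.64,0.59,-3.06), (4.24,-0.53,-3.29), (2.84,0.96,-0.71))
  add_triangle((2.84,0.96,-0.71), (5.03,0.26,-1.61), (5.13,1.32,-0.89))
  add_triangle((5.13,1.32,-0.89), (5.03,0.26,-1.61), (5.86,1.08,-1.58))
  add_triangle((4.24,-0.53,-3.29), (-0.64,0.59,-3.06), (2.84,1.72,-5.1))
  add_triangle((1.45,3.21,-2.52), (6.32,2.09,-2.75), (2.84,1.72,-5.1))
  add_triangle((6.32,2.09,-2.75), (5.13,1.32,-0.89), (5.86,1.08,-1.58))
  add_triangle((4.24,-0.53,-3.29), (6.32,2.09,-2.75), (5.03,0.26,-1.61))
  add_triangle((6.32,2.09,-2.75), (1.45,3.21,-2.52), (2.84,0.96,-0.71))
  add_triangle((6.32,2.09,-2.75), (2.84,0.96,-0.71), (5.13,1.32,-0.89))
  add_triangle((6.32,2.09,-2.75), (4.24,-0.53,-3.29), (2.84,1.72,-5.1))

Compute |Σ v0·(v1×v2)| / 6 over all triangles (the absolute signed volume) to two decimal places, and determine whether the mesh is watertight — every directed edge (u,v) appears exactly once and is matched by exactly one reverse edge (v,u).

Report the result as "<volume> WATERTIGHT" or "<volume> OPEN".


28.26 OPEN

Per-triangle v0·(v1×v2)/6:
  t1: -1.1927
  t2: +4.6848
  t3: -3.8434
  t4: -0.3367
  t5: +0.2285
  t6: +4.1713
  t7: +9.5603
  t8: +0.8283
  t9: +3.3139
  t10: +1.5536
  t11: +0.2379
  t12: +9.0530
Σ = +28.2588 → |volume| = 28.26

Directed edges: 36 total; 6 unmatched, e.g. (-0.64,0.59,-3.06)→(1.45,3.21,-2.52) → open.


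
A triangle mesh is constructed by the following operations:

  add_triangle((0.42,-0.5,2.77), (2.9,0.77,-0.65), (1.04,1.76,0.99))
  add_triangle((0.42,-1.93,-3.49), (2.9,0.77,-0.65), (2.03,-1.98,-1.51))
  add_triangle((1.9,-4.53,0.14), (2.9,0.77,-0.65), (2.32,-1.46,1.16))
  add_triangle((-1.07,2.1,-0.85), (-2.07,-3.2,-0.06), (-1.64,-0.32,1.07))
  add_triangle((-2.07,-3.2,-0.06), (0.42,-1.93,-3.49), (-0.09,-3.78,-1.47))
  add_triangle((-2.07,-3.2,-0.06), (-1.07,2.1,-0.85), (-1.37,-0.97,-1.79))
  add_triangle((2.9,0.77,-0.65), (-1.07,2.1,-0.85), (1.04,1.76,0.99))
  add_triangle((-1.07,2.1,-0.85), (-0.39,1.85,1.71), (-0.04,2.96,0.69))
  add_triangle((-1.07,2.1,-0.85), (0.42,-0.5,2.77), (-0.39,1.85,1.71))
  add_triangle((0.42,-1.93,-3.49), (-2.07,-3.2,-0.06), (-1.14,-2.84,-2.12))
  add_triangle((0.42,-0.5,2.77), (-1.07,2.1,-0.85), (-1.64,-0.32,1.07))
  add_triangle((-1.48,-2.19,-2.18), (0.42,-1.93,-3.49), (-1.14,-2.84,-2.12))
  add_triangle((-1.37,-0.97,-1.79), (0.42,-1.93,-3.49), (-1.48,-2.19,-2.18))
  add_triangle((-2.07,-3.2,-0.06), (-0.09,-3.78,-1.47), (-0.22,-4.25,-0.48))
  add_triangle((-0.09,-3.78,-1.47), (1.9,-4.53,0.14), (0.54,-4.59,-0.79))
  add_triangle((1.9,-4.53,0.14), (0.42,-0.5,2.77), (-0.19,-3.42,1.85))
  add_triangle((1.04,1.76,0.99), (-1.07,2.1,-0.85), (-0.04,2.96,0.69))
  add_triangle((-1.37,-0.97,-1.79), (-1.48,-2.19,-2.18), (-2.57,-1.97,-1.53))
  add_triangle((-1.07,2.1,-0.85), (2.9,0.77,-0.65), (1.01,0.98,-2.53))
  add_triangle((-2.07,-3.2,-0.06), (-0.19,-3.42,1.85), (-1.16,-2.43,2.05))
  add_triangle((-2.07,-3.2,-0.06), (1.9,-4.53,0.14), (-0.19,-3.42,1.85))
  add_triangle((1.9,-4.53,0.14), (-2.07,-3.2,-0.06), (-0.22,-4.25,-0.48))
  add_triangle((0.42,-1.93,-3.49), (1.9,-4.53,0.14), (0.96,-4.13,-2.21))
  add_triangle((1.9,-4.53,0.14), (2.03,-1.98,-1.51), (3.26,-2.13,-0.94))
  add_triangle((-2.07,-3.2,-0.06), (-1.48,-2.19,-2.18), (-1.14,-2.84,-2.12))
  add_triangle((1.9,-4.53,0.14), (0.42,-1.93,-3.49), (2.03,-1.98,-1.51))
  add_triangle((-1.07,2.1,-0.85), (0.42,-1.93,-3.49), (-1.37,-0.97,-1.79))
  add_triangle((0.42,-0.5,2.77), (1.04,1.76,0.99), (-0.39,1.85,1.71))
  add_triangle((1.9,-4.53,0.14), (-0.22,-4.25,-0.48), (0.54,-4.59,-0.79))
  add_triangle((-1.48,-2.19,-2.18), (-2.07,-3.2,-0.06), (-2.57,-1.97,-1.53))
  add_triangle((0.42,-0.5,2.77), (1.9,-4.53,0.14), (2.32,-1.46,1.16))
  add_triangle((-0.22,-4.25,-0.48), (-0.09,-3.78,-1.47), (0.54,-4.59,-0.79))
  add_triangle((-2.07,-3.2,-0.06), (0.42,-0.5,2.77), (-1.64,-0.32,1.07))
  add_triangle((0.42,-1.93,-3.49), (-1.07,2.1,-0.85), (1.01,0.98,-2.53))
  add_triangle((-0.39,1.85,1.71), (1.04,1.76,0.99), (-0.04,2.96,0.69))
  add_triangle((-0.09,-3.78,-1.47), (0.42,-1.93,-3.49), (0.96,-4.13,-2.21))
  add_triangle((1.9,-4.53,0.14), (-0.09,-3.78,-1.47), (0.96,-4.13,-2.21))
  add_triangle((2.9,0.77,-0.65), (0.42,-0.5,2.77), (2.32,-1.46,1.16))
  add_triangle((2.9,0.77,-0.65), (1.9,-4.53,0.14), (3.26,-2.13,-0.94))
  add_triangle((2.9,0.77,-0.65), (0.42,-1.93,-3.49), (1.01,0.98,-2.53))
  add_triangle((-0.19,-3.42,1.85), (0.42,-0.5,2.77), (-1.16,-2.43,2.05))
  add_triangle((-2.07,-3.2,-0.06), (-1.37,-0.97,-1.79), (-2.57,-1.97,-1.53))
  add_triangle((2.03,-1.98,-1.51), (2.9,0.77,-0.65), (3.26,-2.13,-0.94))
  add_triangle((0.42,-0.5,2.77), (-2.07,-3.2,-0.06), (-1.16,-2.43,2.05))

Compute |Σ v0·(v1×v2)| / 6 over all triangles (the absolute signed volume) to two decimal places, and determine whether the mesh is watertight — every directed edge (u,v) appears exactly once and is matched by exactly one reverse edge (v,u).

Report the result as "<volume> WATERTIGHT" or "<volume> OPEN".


76.85 WATERTIGHT

Per-triangle v0·(v1×v2)/6:
  t1: +2.4157
  t2: +3.0935
  t3: +3.5202
  t4: +2.0733
  t5: +3.0933
  t6: +1.9426
  t7: +2.1910
  t8: +0.8983
  t9: +0.3544
  t10: +0.5550
  t11: +1.6747
  t12: +0.8912
  t13: +0.9280
  t14: +1.3845
  t15: +0.4807
  t16: +3.6553
  t17: +0.4051
  t18: +0.4851
  t19: +2.2795
  t20: +1.8397
  t21: +4.6885
  t22: +1.3347
  t23: +1.3821
  t24: +1.8965
  t25: +0.8651
  t26: +3.6768
  t27: +2.3565
  t28: +1.4680
  t29: +0.7696
  t30: +1.4276
  t31: +3.3743
  t32: +0.5542
  t33: +2.5508
  t34: +2.6770
  t35: +0.7755
  t36: +1.6493
  t37: +2.0318
  t38: +2.3773
  t39: +1.3286
  t40: +3.4414
  t41: +1.6481
  t42: -0.6331
  t43: +1.2727
  t44: -0.2203
Σ = +76.8542 → |volume| = 76.85

Directed edges: 132 total, each appears once with its reverse present → watertight.


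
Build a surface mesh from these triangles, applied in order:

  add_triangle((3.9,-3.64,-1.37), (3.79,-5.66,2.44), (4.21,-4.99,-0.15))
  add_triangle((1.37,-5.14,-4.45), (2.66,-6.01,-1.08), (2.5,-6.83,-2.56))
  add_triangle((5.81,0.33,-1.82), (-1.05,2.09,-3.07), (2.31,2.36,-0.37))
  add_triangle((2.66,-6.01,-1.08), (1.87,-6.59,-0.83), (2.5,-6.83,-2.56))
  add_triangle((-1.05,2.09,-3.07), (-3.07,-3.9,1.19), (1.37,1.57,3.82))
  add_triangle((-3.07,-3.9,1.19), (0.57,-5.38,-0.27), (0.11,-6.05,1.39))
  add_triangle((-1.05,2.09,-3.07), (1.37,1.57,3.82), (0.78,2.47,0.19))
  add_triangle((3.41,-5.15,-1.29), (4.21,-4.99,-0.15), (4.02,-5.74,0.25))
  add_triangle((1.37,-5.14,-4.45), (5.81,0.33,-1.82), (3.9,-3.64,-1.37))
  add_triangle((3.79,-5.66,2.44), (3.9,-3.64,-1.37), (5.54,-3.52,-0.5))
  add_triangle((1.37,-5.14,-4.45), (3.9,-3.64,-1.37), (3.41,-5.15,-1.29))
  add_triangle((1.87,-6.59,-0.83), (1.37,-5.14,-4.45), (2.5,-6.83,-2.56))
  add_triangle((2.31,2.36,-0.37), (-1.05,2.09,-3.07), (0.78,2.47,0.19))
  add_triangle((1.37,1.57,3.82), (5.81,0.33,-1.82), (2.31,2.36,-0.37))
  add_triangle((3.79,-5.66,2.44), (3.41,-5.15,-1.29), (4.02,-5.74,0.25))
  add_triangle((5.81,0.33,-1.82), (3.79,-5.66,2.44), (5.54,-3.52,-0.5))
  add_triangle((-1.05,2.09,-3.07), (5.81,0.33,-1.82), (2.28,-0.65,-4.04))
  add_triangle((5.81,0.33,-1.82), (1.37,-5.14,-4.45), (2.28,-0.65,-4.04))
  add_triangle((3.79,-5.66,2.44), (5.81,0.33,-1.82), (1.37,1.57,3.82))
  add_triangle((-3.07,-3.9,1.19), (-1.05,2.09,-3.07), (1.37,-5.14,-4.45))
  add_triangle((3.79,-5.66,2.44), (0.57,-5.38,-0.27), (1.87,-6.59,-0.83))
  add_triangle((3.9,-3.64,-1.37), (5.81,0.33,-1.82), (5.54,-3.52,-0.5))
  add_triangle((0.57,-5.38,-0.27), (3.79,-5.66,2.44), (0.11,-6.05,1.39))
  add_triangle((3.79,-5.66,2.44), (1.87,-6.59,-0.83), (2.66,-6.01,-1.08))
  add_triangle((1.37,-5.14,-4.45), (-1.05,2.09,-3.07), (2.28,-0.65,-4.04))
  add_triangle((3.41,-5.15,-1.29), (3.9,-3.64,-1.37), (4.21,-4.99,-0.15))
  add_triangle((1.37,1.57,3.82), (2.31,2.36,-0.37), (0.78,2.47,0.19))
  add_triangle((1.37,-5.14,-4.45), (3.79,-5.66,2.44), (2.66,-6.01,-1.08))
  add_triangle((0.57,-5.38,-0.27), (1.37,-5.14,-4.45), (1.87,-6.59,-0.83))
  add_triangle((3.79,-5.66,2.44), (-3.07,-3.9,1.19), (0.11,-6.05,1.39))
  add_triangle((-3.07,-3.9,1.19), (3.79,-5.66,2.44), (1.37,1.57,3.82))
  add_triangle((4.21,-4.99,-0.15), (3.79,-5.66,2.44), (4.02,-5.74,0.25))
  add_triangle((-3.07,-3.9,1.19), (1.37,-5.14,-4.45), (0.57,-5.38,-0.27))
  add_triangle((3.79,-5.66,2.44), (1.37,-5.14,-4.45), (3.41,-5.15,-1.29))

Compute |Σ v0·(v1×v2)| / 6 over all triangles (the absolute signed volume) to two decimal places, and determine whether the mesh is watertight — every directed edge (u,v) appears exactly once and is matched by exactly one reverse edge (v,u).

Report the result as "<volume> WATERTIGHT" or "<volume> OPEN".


Per-triangle v0·(v1×v2)/6:
  t1: +0.7666
  t2: +0.6391
  t3: +8.0717
  t4: +1.5828
  t5: +7.3194
  t6: +4.6299
  t7: +1.4414
  t8: +1.1053
  t9: +14.2855
  t10: +6.0417
  t11: +4.8439
  t12: +2.5121
  t13: +2.4694
  t14: +8.6597
  t15: +0.6650
  t16: +6.4402
  t17: +9.4884
  t18: +13.7688
  t19: +29.4155
  t20: +19.1062
  t21: +4.2905
  t22: +5.1703
  t23: +6.1419
  t24: +4.0805
  t25: +10.2747
  t26: +1.7629
  t27: +2.5813
  t28: +1.4049
  t29: +4.0351
  t30: +4.7021
  t31: +22.9787
  t32: +1.4398
  t33: +12.0673
  t34: +6.6181
Σ = +230.8004 → |volume| = 230.80

Directed edges: 102 total, each appears once with its reverse present → watertight.

230.80 WATERTIGHT


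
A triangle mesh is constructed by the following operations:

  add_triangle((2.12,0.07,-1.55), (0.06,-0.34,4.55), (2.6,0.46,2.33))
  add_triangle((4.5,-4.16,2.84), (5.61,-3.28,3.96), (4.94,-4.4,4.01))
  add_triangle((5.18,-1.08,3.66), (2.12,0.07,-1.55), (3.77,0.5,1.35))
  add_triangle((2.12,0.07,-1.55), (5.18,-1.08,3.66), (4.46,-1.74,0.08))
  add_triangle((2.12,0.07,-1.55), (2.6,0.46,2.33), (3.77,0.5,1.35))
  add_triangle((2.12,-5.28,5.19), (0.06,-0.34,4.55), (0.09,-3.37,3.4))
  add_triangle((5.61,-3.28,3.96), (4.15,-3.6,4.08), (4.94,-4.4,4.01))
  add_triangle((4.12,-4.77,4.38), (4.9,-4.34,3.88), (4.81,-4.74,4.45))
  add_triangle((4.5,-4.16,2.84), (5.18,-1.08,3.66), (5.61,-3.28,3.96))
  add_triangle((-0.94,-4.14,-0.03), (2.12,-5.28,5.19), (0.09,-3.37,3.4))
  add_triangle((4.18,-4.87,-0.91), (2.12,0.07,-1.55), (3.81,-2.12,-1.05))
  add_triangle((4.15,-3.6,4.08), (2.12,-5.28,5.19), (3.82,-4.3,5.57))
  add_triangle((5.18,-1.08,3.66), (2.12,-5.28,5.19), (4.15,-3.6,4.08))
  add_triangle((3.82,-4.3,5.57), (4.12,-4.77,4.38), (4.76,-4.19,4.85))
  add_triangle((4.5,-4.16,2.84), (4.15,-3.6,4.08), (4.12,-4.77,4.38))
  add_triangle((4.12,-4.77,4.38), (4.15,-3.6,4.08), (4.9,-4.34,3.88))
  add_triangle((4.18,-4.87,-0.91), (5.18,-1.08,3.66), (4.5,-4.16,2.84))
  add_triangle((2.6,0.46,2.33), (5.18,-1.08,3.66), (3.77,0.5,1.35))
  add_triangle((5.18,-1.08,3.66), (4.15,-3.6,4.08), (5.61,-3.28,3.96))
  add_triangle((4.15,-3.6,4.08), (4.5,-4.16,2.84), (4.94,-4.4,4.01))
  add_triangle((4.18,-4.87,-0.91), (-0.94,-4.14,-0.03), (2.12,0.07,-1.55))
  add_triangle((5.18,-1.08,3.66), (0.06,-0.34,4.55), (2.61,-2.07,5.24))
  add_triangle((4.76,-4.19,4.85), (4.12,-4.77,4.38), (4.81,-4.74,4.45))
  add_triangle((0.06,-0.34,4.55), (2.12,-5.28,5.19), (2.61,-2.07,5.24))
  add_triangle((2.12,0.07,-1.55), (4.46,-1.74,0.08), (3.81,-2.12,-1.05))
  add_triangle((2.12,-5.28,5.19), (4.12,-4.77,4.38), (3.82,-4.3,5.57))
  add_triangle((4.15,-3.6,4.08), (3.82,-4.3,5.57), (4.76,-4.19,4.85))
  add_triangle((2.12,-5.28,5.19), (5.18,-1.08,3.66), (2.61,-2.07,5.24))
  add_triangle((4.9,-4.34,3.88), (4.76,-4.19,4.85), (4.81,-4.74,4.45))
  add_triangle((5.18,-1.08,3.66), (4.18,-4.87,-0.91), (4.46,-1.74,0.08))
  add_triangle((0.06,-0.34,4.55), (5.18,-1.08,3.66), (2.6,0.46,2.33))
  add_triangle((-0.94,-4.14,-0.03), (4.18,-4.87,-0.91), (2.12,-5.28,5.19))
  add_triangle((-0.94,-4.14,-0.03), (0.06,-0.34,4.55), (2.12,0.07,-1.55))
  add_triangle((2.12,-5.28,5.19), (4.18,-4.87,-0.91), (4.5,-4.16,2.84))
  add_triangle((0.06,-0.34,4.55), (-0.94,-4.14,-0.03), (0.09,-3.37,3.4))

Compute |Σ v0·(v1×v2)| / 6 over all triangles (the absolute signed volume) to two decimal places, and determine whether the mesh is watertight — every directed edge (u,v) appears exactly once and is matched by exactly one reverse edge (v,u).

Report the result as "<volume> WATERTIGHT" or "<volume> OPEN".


Per-triangle v0·(v1×v2)/6:
  t1: -1.1185
  t2: +1.2232
  t3: +2.8033
  t4: +3.4893
  t5: -0.0185
  t6: +4.6801
  t7: +1.0525
  t8: +0.1491
  t9: +0.6080
  t10: +4.7569
  t11: +1.3682
  t12: -2.1997
  t13: +3.9230
  t14: +1.3864
  t15: +1.3689
  t16: -0.7958
  t17: +9.5739
  t18: +1.6839
  t19: +2.1002
  t20: +0.0245
  t21: +4.3850
  t22: +4.9777
  t23: +0.4821
  t24: +6.8152
  t25: +1.4937
  t26: +3.1750
  t27: -0.0398
  t28: +9.3203
  t29: +0.4371
  t30: +7.9001
  t31: +4.0390
  t32: +21.0714
  t33: -6.7562
  t34: +11.7410
  t35: +2.3621
Σ = +107.4624 → |volume| = 107.46

Directed edges: 105 total; 9 unmatched, e.g. (3.81,-2.12,-1.05)→(4.18,-4.87,-0.91) → open.

107.46 OPEN


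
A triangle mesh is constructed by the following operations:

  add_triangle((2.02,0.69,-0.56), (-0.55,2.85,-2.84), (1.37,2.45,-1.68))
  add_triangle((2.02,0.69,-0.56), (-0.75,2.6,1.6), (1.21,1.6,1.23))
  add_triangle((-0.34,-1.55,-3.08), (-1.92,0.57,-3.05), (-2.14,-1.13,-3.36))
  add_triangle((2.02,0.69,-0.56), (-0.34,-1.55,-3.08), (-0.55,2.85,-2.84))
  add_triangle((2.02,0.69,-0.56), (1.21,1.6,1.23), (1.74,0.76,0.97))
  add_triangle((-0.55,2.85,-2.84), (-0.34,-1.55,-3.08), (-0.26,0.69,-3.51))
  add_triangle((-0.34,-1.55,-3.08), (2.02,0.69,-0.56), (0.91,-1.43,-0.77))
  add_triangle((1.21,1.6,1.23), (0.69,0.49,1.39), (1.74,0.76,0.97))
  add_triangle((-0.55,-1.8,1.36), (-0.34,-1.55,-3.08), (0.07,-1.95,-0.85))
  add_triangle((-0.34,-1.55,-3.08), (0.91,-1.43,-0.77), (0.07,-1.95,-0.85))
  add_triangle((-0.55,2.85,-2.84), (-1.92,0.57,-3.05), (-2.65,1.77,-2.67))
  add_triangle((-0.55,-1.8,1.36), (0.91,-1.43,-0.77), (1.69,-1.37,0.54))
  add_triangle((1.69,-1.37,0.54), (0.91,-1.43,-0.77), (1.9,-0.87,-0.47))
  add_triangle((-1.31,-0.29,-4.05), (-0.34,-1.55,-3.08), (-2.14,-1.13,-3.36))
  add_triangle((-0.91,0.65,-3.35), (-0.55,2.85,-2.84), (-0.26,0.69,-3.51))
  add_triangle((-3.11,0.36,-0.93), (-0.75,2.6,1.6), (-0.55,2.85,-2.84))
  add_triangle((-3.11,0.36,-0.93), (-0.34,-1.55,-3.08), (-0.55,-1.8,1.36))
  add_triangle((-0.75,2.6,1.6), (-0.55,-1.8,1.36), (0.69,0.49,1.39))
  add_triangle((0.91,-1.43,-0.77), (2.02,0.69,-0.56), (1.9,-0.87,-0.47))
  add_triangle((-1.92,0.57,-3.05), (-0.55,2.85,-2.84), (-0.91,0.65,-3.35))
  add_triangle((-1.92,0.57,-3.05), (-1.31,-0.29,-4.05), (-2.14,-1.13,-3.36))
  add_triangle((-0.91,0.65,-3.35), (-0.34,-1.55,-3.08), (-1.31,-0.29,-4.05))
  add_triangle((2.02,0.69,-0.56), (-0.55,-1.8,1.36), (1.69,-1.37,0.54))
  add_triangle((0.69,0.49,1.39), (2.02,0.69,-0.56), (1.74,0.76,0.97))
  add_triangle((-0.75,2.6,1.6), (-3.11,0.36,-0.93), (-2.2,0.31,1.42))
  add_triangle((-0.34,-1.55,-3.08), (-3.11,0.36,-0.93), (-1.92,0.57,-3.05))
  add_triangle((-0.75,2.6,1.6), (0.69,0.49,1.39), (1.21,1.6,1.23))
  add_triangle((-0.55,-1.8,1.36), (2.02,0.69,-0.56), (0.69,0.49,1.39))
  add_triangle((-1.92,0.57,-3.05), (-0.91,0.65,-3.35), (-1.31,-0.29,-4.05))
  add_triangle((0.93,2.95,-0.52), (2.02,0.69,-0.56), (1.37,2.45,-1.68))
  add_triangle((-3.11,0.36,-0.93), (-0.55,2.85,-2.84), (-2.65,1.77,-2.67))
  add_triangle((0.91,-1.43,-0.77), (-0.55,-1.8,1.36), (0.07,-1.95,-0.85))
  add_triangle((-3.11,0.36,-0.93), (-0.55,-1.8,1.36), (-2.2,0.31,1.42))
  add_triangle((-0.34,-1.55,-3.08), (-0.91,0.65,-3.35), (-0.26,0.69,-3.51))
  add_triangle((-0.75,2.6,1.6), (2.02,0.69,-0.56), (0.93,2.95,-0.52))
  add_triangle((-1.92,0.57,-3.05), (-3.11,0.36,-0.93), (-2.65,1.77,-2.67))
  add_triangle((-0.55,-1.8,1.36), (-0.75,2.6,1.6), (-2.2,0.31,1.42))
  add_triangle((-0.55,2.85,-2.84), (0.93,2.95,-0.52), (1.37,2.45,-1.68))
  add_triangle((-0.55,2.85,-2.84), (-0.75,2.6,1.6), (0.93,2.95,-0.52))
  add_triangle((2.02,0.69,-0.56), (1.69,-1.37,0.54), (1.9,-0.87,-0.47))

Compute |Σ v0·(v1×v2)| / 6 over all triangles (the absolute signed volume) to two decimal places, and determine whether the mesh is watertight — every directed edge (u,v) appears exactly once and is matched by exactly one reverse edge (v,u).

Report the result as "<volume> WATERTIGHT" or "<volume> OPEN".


Per-triangle v0·(v1×v2)/6:
  t1: +0.6671
  t2: +0.9491
  t3: -1.4556
  t4: +4.6910
  t5: +0.4929
  t6: -0.5782
  t7: +1.6105
  t8: +0.2820
  t9: +0.7560
  t10: +0.6898
  t11: +1.9424
  t12: +0.9705
  t13: +0.4103
  t14: +1.3391
  t15: +0.8890
  t16: +6.1200
  t17: +4.1329
  t18: +1.3933
  t19: +0.2980
  t20: +1.3983
  t21: +1.1209
  t22: +0.5500
  t23: +0.2443
  t24: -0.0362
  t25: +2.6545
  t26: +2.5765
  t27: +0.7000
  t28: +0.9616
  t29: +0.6531
  t30: +0.9773
  t31: +0.6824
  t32: +0.5692
  t33: +2.0510
  t34: +0.8340
  t35: +1.4858
  t36: +1.5394
  t37: +1.6874
  t38: +1.5758
  t39: +3.2699
  t40: +0.4786
Σ = +51.5738 → |volume| = 51.57

Directed edges: 120 total, each appears once with its reverse present → watertight.

51.57 WATERTIGHT
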